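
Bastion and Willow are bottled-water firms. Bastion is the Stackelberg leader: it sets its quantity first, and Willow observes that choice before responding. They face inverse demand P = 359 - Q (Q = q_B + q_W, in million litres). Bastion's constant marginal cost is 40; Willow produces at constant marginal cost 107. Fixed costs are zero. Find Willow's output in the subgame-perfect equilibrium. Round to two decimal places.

Solve by backward induction. Given q_B, the follower Willow maximises π_W = (359 - q_B - q_W)q_W - 107q_W.
∂π_W/∂q_W = 252 - q_B - 2q_W = 0 gives the reaction function q_W = (252 - q_B)/2.
The leader anticipates this reaction. Substituting into P = 359 - Q gives P = 233 - (1/2)q_B, so π_B = (233 - (1/2)q_B)q_B - 40q_B.
The leader's first-order condition 193 - q_B = 0 yields q_B = 193.
Then q_W = (252 - 193)/2 = 59/2.

29.50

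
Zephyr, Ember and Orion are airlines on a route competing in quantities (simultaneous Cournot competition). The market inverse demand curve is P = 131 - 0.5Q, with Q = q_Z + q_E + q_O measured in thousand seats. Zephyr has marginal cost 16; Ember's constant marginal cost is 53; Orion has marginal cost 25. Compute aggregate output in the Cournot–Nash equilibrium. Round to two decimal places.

Zephyr's profit: π_Z = (131 - 0.5Q)q_Z - (16q_Z). Setting ∂π_Z/∂q_Z = 0: 115 - q_Z - (1/2)(q_E + q_O) = 0.
Ember's profit: π_E = (131 - 0.5Q)q_E - (53q_E). Setting ∂π_E/∂q_E = 0: 78 - q_E - (1/2)(q_Z + q_O) = 0.
Orion's first-order condition: 106 - q_O - (1/2)(q_Z + q_E) = 0.
Adding the 3 first-order conditions: 299 − 2Q = 0, so Q = 299/2.
Back-substituting: q_Z = (115 − 299/4)/(1/2) = 161/2, q_E = (78 − 299/4)/(1/2) = 13/2, q_O = (106 − 299/4)/(1/2) = 125/2.
Total output Q = 161/2 + 13/2 + 125/2 = 299/2.

149.50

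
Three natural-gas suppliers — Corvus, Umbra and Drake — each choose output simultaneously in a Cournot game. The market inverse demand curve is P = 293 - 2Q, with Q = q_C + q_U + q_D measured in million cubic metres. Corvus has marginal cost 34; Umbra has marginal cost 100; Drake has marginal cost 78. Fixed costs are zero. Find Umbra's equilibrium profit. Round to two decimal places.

344.53

Corvus's profit: π_C = (293 - 2Q)q_C - (34q_C). Setting ∂π_C/∂q_C = 0: 259 - 4q_C - 2(q_U + q_D) = 0.
Umbra's first-order condition: 193 - 4q_U - 2(q_C + q_D) = 0.
Drake's first-order condition: 215 - 4q_D - 2(q_C + q_U) = 0.
Summing all 3 equations gives 667 − 8Q = 0, hence Q = 667/8.
Back-substituting: q_C = (259 − 667/4)/2 = 369/8, q_U = (193 − 667/4)/2 = 105/8, q_D = (215 − 667/4)/2 = 193/8.
Price P = 293 - 2·(667/8) = 505/4.
Umbra's profit: (505/4 - 100)·(105/8) = 344.5313.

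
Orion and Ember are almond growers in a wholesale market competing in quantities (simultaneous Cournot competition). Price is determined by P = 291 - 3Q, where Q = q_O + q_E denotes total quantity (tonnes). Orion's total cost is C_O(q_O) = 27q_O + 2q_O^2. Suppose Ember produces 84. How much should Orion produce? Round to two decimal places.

With the rival's output fixed at 84, Orion's profit is π_O = (291 - 3·84 - 3q_O)q_O - (27q_O + 2q_O²) = (39 - 3q_O)q_O - (27q_O + 2q_O²).
∂π_O/∂q_O = 12 - 10q_O = 0, so q_O = 6/5.

1.20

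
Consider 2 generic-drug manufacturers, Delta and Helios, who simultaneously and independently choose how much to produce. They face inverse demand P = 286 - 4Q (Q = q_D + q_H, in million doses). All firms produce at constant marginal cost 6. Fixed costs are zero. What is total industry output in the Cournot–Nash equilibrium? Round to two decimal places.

Each firm earns π_i = (286 - 4Q)q_i - 6q_i.
Setting ∂π_i/∂q_i = 0 with rivals' quantities fixed: 280 - 8q_i - 4q_j = 0.
With identical firms every q_j equals q_i, so q_j = q_i and 280 = 12q_i, giving q_i = 70/3.
Total output Q = 70/3 + 70/3 = 140/3.

46.67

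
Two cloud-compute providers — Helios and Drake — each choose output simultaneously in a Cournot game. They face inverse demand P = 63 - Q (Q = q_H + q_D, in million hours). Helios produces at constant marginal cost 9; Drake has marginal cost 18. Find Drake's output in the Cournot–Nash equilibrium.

Helios's profit: π_H = (63 - Q)q_H - (9q_H). Setting ∂π_H/∂q_H = 0: 54 - 2q_H - (q_D) = 0.
Drake's profit: π_D = (63 - Q)q_D - (18q_D). Setting ∂π_D/∂q_D = 0: 45 - 2q_D - (q_H) = 0.
So q_H = (54 - q_D)/2 and q_D = (45 - q_H)/2.
Solving the pair: q_H = 21, q_D = 12.

12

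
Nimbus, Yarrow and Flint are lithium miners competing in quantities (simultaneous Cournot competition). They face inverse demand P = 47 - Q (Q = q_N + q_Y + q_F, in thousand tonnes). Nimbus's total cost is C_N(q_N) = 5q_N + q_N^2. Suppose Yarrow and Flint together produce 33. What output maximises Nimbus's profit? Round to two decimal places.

2.25

With rivals' combined output fixed at 33, Nimbus's profit is π_N = (47 - 33 - q_N)q_N - (5q_N + q_N²) = (14 - q_N)q_N - (5q_N + q_N²).
∂π_N/∂q_N = 9 - 4q_N = 0, so q_N = 9/4.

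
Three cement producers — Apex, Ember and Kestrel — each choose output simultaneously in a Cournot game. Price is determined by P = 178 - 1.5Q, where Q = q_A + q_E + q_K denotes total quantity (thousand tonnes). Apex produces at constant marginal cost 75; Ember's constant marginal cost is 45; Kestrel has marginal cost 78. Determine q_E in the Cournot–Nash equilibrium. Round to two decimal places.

Apex's profit: π_A = (178 - 1.5Q)q_A - (75q_A). Setting ∂π_A/∂q_A = 0: 103 - 3q_A - (3/2)(q_E + q_K) = 0.
Ember's first-order condition: 133 - 3q_E - (3/2)(q_A + q_K) = 0.
Kestrel's profit: π_K = (178 - 1.5Q)q_K - (78q_K). Setting ∂π_K/∂q_K = 0: 100 - 3q_K - (3/2)(q_A + q_E) = 0.
Adding the 3 first-order conditions: 336 − 6Q = 0, so Q = 56.
Back-substituting: q_A = (103 − 84)/(3/2) = 38/3, q_E = (133 − 84)/(3/2) = 98/3, q_K = (100 − 84)/(3/2) = 32/3.

32.67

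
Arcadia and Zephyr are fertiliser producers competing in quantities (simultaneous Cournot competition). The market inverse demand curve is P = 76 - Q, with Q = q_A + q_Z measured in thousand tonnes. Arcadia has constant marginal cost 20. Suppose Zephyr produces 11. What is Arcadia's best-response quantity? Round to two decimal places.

With the rival's output fixed at 11, Arcadia's profit is π_A = (76 - 11 - q_A)q_A - (20q_A) = (65 - q_A)q_A - (20q_A).
∂π_A/∂q_A = 45 - 2q_A = 0, so q_A = 45/2.

22.50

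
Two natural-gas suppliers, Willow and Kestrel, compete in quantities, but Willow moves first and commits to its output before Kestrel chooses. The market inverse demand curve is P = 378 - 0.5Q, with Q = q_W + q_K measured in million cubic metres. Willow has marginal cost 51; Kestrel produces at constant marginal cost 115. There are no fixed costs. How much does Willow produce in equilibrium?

391

The follower Kestrel best-responds to any q_W: π_K = (378 - 0.5Q)q_K - 115q_K.
Setting the follower's marginal profit to zero, 263 - (1/2)q_W - q_K = 0, i.e. q_K = (263 - (1/2)q_W).
Willow substitutes q_K(q_W) into its own profit: π_W = q_W(378 - (1/2)q_W - (263 - (1/2)q_W)/2) - 51q_W = (493/2 - (1/4)q_W)q_W - 51q_W.
Leader FOC: 391/2 - (1/2)q_W = 0, so q_W = 391.
Then q_K = (263 - (1/2)·391) = 135/2.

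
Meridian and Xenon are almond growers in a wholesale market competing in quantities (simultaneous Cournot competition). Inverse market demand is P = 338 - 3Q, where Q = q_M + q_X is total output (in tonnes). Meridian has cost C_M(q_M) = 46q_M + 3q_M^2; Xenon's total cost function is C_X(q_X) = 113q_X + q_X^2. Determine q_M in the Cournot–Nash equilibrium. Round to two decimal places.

Meridian's profit: π_M = (338 - 3Q)q_M - (46q_M + 3q_M²). Setting ∂π_M/∂q_M = 0: 292 - 12q_M - 3(q_X) = 0.
Xenon's first-order condition: 225 - 8q_X - 3(q_M) = 0.
Best responses: q_M = (292 - 3q_X)/12, q_X = (225 - 3q_M)/8.
Solving the pair: q_M = 1661/87, q_X = 608/29.

19.09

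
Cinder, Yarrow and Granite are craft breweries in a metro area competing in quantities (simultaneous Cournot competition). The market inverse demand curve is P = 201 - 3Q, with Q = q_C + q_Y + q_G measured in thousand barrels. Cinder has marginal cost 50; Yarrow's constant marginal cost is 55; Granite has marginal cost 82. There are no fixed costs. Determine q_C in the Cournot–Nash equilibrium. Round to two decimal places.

15.67

Cinder's profit: π_C = (201 - 3Q)q_C - (50q_C). Setting ∂π_C/∂q_C = 0: 151 - 6q_C - 3(q_Y + q_G) = 0.
Yarrow's profit: π_Y = (201 - 3Q)q_Y - (55q_Y). Setting ∂π_Y/∂q_Y = 0: 146 - 6q_Y - 3(q_C + q_G) = 0.
Granite's first-order condition: 119 - 6q_G - 3(q_C + q_Y) = 0.
Adding the 3 first-order conditions: 416 − 12Q = 0, so Q = 104/3.
Back-substituting: q_C = (151 − 104)/3 = 47/3, q_Y = (146 − 104)/3 = 14, q_G = (119 − 104)/3 = 5.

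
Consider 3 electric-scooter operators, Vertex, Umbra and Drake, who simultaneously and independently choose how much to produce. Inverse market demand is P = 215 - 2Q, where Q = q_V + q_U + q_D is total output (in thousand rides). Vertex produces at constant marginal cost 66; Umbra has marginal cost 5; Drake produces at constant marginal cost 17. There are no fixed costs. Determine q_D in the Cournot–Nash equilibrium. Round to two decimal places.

Vertex's profit: π_V = (215 - 2Q)q_V - (66q_V). Setting ∂π_V/∂q_V = 0: 149 - 4q_V - 2(q_U + q_D) = 0.
Umbra's profit: π_U = (215 - 2Q)q_U - (5q_U). Setting ∂π_U/∂q_U = 0: 210 - 4q_U - 2(q_V + q_D) = 0.
Drake's profit: π_D = (215 - 2Q)q_D - (17q_D). Setting ∂π_D/∂q_D = 0: 198 - 4q_D - 2(q_V + q_U) = 0.
Summing all 3 equations gives 557 − 8Q = 0, hence Q = 557/8.
Back-substituting: q_V = (149 − 557/4)/2 = 39/8, q_U = (210 − 557/4)/2 = 283/8, q_D = (198 − 557/4)/2 = 235/8.

29.38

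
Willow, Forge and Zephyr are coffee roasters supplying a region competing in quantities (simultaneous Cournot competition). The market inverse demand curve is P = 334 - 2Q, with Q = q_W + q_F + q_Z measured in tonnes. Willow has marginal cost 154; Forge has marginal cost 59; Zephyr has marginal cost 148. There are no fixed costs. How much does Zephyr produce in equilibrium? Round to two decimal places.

Willow's profit: π_W = (334 - 2Q)q_W - (154q_W). Setting ∂π_W/∂q_W = 0: 180 - 4q_W - 2(q_F + q_Z) = 0.
Forge's profit: π_F = (334 - 2Q)q_F - (59q_F). Setting ∂π_F/∂q_F = 0: 275 - 4q_F - 2(q_W + q_Z) = 0.
Zephyr's profit: π_Z = (334 - 2Q)q_Z - (148q_Z). Setting ∂π_Z/∂q_Z = 0: 186 - 4q_Z - 2(q_W + q_F) = 0.
Summing all 3 equations gives 641 − 8Q = 0, hence Q = 641/8.
Back-substituting: q_W = (180 − 641/4)/2 = 79/8, q_F = (275 − 641/4)/2 = 459/8, q_Z = (186 − 641/4)/2 = 103/8.

12.88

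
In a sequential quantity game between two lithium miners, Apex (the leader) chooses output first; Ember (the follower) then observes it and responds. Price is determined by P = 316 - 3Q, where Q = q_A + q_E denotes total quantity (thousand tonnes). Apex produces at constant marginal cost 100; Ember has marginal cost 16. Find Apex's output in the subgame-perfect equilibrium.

The follower Ember best-responds to any q_A: π_E = (316 - 3Q)q_E - 16q_E.
Setting the follower's marginal profit to zero, 300 - 3q_A - 6q_E = 0, i.e. q_E = (300 - 3q_A)/6.
The leader anticipates this reaction. Substituting into P = 316 - 3Q gives P = 166 - (3/2)q_A, so π_A = (166 - (3/2)q_A)q_A - 100q_A.
The leader's first-order condition 66 - 3q_A = 0 yields q_A = 22.
Then q_E = (300 - 3·22)/6 = 39.

22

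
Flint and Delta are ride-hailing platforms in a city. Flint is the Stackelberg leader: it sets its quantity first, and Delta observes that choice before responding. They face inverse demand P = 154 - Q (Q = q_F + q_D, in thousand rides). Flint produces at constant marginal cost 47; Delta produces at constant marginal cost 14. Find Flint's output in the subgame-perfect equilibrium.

37

Solve by backward induction. Given q_F, the follower Delta maximises π_D = (154 - q_F - q_D)q_D - 14q_D.
Setting the follower's marginal profit to zero, 140 - q_F - 2q_D = 0, i.e. q_D = (140 - q_F)/2.
Flint substitutes q_D(q_F) into its own profit: π_F = q_F(154 - q_F - (140 - q_F)/2) - 47q_F = (84 - (1/2)q_F)q_F - 47q_F.
The leader's first-order condition 37 - q_F = 0 yields q_F = 37.
Then q_D = (140 - 37)/2 = 103/2.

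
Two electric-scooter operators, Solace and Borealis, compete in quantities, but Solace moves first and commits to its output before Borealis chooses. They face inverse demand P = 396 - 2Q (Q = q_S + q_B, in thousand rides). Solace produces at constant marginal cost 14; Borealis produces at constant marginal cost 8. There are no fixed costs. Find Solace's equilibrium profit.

8836

Solve by backward induction. Given q_S, the follower Borealis maximises π_B = (396 - 2q_S - 2q_B)q_B - 8q_B.
Follower FOC: 388 - 2q_S - 4q_B = 0, so q_B(q_S) = (388 - 2q_S)/4.
The leader anticipates this reaction. Substituting into P = 396 - 2Q gives P = 202 - q_S, so π_S = (202 - q_S)q_S - 14q_S.
Maximising: ∂π_S/∂q_S = 188 - 2q_S = 0, giving q_S = 94.
Then q_B = (388 - 2·94)/4 = 50.
Price P = 396 - 2·144 = 108.
Solace's profit: (108 - 14)·94 = 8836.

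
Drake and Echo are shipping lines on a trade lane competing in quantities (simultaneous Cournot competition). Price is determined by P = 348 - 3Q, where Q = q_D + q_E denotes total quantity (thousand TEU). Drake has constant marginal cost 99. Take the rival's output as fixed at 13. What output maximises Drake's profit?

With the rival's output fixed at 13, Drake's profit is π_D = (348 - 3·13 - 3q_D)q_D - (99q_D) = (309 - 3q_D)q_D - (99q_D).
∂π_D/∂q_D = 210 - 6q_D = 0, so q_D = 35.

35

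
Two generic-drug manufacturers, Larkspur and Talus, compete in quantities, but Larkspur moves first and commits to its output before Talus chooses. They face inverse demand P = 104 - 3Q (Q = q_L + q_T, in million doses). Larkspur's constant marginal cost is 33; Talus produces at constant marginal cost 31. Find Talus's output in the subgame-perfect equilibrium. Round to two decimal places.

6.42

The follower Talus best-responds to any q_L: π_T = (104 - 3Q)q_T - 31q_T.
Setting the follower's marginal profit to zero, 73 - 3q_L - 6q_T = 0, i.e. q_T = (73 - 3q_L)/6.
Larkspur substitutes q_T(q_L) into its own profit: π_L = q_L(104 - 3q_L - (73 - 3q_L)/2) - 33q_L = (135/2 - (3/2)q_L)q_L - 33q_L.
Leader FOC: 69/2 - 3q_L = 0, so q_L = 23/2.
Then q_T = (73 - 3·(23/2))/6 = 77/12.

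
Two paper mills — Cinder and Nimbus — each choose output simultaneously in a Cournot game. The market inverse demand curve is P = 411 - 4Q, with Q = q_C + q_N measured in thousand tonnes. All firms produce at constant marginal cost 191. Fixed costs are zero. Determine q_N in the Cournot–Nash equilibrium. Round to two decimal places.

A representative firm's profit is π_i = q_i(411 - 4Q) - 191q_i.
Setting ∂π_i/∂q_i = 0 with rivals' quantities fixed: 220 - 8q_i - 4q_j = 0.
With identical firms every q_j equals q_i, so q_j = q_i and 220 = 12q_i, giving q_i = 55/3.

18.33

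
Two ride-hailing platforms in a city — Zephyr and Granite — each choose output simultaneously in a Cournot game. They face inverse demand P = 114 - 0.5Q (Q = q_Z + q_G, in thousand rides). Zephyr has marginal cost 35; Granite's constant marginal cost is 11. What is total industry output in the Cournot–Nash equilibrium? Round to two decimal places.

Zephyr's profit: π_Z = (114 - 0.5Q)q_Z - (35q_Z). Setting ∂π_Z/∂q_Z = 0: 79 - q_Z - (1/2)(q_G) = 0.
Granite's profit: π_G = (114 - 0.5Q)q_G - (11q_G). Setting ∂π_G/∂q_G = 0: 103 - q_G - (1/2)(q_Z) = 0.
So q_Z = (79 - (1/2)q_G) and q_G = (103 - (1/2)q_Z).
Substituting one into the other gives q_Z = 110/3 and q_G = 254/3.
Total output Q = 110/3 + 254/3 = 364/3.

121.33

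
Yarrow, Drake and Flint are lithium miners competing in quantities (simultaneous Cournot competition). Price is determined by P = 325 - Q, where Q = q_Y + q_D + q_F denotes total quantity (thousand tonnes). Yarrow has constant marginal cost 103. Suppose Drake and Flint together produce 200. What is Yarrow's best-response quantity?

With rivals' combined output fixed at 200, Yarrow's profit is π_Y = (325 - 200 - q_Y)q_Y - (103q_Y) = (125 - q_Y)q_Y - (103q_Y).
∂π_Y/∂q_Y = 22 - 2q_Y = 0, so q_Y = 11.

11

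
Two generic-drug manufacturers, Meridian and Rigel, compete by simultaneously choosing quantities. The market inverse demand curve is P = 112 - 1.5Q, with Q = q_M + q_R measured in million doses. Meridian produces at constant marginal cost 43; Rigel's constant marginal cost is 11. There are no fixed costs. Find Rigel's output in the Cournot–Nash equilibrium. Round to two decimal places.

29.56

Meridian's profit: π_M = (112 - 1.5Q)q_M - (43q_M). Setting ∂π_M/∂q_M = 0: 69 - 3q_M - (3/2)(q_R) = 0.
Rigel's first-order condition: 101 - 3q_R - (3/2)(q_M) = 0.
Rearranging gives the reaction functions q_M = (69 - (3/2)q_R)/3 and q_R = (101 - (3/2)q_M)/3.
Substituting one into the other gives q_M = 74/9 and q_R = 266/9.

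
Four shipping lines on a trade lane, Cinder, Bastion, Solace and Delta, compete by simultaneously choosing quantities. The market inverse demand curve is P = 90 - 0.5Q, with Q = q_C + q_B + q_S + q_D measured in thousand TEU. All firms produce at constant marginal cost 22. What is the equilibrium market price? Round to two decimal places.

35.60

A representative firm's profit is π_i = q_i(90 - 0.5Q) - 22q_i.
First-order condition (treating rivals' output as given): 68 - q_i - (1/2)·Σ_{j≠i} q_j = 0.
With identical firms every q_j equals q_i, so Σ_{j≠i} q_j = 3q_i and 68 = (5/2)q_i, giving q_i = 136/5.
Total output Q = 544/5, so price P = 90 - (1/2)·(544/5) = 178/5.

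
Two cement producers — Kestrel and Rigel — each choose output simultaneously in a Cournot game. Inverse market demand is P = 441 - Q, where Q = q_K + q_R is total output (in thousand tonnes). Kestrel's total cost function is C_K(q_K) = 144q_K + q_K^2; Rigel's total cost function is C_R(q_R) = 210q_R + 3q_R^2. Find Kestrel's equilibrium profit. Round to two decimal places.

9575.49

Kestrel's profit: π_K = (441 - Q)q_K - (144q_K + q_K²). Setting ∂π_K/∂q_K = 0: 297 - 4q_K - (q_R) = 0.
Rigel's first-order condition: 231 - 8q_R - (q_K) = 0.
So q_K = (297 - q_R)/4 and q_R = (231 - q_K)/8.
Substituting one into the other gives q_K = 69.1935 and q_R = 627/31.
Price P = 441 - 89.4194 = 351.5806.
Kestrel's profit: 351.5806·69.1935 - 144·69.1935 - 69.1935² = 9575.4943.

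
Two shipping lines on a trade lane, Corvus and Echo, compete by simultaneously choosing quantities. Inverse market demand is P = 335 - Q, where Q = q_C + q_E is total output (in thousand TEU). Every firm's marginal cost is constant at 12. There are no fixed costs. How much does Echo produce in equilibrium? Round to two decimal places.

107.67

Each firm earns π_i = (335 - Q)q_i - 12q_i.
Setting ∂π_i/∂q_i = 0 with rivals' quantities fixed: 323 - 2q_i - q_j = 0.
By symmetry each firm produces the same amount; substituting q_j = q_i yields q_i = 323/3.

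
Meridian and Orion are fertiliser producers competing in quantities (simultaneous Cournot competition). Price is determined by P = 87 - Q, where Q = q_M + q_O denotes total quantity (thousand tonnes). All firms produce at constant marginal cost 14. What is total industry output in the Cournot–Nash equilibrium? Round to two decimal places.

48.67

Each firm earns π_i = (87 - Q)q_i - 14q_i.
Setting ∂π_i/∂q_i = 0 with rivals' quantities fixed: 73 - 2q_i - q_j = 0.
With identical firms every q_j equals q_i, so q_j = q_i and 73 = 3q_i, giving q_i = 73/3.
Total output Q = 73/3 + 73/3 = 146/3.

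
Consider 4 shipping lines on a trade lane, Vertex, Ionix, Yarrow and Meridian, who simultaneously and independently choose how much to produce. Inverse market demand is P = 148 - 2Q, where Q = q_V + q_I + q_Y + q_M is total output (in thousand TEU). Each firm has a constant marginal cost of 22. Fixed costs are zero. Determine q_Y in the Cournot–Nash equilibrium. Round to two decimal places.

A representative firm's profit is π_i = q_i(148 - 2Q) - 22q_i.
First-order condition (treating rivals' output as given): 126 - 4q_i - 2·Σ_{j≠i} q_j = 0.
With identical firms every q_j equals q_i, so Σ_{j≠i} q_j = 3q_i and 126 = 10q_i, giving q_i = 63/5.

12.60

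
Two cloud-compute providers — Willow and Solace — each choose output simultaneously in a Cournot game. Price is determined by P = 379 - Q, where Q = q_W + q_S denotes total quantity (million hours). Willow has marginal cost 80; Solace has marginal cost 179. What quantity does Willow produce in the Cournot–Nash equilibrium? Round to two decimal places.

132.67

Willow's profit: π_W = (379 - Q)q_W - (80q_W). Setting ∂π_W/∂q_W = 0: 299 - 2q_W - (q_S) = 0.
Solace's first-order condition: 200 - 2q_S - (q_W) = 0.
So q_W = (299 - q_S)/2 and q_S = (200 - q_W)/2.
Solving the pair: q_W = 398/3, q_S = 101/3.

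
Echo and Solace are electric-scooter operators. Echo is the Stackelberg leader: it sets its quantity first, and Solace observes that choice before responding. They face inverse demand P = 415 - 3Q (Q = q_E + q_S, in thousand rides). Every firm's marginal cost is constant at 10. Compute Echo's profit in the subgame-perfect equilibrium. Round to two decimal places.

6834.38

Solve by backward induction. Given q_E, the follower Solace maximises π_S = (415 - 3q_E - 3q_S)q_S - 10q_S.
∂π_S/∂q_S = 405 - 3q_E - 6q_S = 0 gives the reaction function q_S = (405 - 3q_E)/6.
Echo substitutes q_S(q_E) into its own profit: π_E = q_E(415 - 3q_E - (405 - 3q_E)/2) - 10q_E = (425/2 - (3/2)q_E)q_E - 10q_E.
Leader FOC: 405/2 - 3q_E = 0, so q_E = 135/2.
Then q_S = (405 - 3·(135/2))/6 = 135/4.
Price P = 415 - 3·(405/4) = 445/4.
Echo's profit: (445/4 - 10)·(135/2) = 6834.3750.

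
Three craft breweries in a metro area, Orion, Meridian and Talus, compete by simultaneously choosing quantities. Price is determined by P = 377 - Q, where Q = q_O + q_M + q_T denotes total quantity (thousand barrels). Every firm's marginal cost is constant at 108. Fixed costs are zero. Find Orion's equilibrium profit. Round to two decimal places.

Each firm earns π_i = (377 - Q)q_i - 108q_i.
Setting ∂π_i/∂q_i = 0 with rivals' quantities fixed: 269 - 2q_i - Σ_{j≠i} q_j = 0.
With identical firms every q_j equals q_i, so Σ_{j≠i} q_j = 2q_i and 269 = 4q_i, giving q_i = 269/4.
Price P = 377 - 807/4 = 701/4.
Orion's profit: (701/4 - 108)·(269/4) = 4522.5625.

4522.56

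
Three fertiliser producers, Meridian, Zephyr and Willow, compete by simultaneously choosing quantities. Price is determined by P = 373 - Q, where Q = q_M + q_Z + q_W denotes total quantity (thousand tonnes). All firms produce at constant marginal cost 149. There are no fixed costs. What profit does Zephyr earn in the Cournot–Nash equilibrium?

Each firm earns π_i = (373 - Q)q_i - 149q_i.
First-order condition (treating rivals' output as given): 224 - 2q_i - Σ_{j≠i} q_j = 0.
With identical firms every q_j equals q_i, so Σ_{j≠i} q_j = 2q_i and 224 = 4q_i, giving q_i = 56.
Price P = 373 - 168 = 205.
Zephyr's profit: (205 - 149)·56 = 3136.

3136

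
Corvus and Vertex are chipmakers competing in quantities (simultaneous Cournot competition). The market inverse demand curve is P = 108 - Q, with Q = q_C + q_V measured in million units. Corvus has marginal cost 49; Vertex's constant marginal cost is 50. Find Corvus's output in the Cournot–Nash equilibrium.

20

Corvus's profit: π_C = (108 - Q)q_C - (49q_C). Setting ∂π_C/∂q_C = 0: 59 - 2q_C - (q_V) = 0.
Vertex's first-order condition: 58 - 2q_V - (q_C) = 0.
Best responses: q_C = (59 - q_V)/2, q_V = (58 - q_C)/2.
Substituting one into the other gives q_C = 20 and q_V = 19.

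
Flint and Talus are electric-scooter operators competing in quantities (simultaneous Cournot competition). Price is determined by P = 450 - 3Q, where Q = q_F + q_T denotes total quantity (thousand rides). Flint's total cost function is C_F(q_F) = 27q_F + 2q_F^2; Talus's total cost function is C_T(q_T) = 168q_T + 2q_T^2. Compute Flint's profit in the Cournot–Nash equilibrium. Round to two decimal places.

Flint's profit: π_F = (450 - 3Q)q_F - (27q_F + 2q_F²). Setting ∂π_F/∂q_F = 0: 423 - 10q_F - 3(q_T) = 0.
Talus's first-order condition: 282 - 10q_T - 3(q_F) = 0.
Best responses: q_F = (423 - 3q_T)/10, q_T = (282 - 3q_F)/10.
Solving the pair: q_F = 37.1868, q_T = 1551/91.
Price P = 450 - 3·(705/13) = 287.3077.
Flint's profit: 287.3077·37.1868 - 27·37.1868 - 2·37.1868² = 6914.2954.

6914.30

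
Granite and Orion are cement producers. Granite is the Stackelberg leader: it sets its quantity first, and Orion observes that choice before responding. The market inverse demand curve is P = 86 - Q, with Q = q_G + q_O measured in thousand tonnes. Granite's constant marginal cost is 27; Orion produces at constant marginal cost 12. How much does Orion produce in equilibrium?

26

Solve by backward induction. Given q_G, the follower Orion maximises π_O = (86 - q_G - q_O)q_O - 12q_O.
∂π_O/∂q_O = 74 - q_G - 2q_O = 0 gives the reaction function q_O = (74 - q_G)/2.
Granite substitutes q_O(q_G) into its own profit: π_G = q_G(86 - q_G - (74 - q_G)/2) - 27q_G = (49 - (1/2)q_G)q_G - 27q_G.
The leader's first-order condition 22 - q_G = 0 yields q_G = 22.
Then q_O = (74 - 22)/2 = 26.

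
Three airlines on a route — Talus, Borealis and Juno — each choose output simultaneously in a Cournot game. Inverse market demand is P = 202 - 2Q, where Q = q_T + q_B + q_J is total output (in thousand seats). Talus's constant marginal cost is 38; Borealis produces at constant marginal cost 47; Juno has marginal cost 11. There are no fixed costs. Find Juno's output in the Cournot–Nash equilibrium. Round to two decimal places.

31.75

Talus's profit: π_T = (202 - 2Q)q_T - (38q_T). Setting ∂π_T/∂q_T = 0: 164 - 4q_T - 2(q_B + q_J) = 0.
Borealis's profit: π_B = (202 - 2Q)q_B - (47q_B). Setting ∂π_B/∂q_B = 0: 155 - 4q_B - 2(q_T + q_J) = 0.
Juno's first-order condition: 191 - 4q_J - 2(q_T + q_B) = 0.
Adding the 3 conditions: 510 − 4Q − 4Q = 0, i.e. Q = 255/4.
Back-substituting: q_T = (164 − 255/2)/2 = 73/4, q_B = (155 − 255/2)/2 = 55/4, q_J = (191 − 255/2)/2 = 127/4.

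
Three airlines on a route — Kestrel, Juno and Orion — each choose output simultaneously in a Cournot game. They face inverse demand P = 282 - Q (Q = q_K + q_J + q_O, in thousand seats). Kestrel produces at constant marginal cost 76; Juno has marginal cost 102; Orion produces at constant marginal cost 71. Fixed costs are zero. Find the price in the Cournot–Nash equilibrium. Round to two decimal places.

Kestrel's profit: π_K = (282 - Q)q_K - (76q_K). Setting ∂π_K/∂q_K = 0: 206 - 2q_K - (q_J + q_O) = 0.
Juno's first-order condition: 180 - 2q_J - (q_K + q_O) = 0.
Orion's first-order condition: 211 - 2q_O - (q_K + q_J) = 0.
Adding the 3 first-order conditions: 597 − 4Q = 0, so Q = 597/4.
Back-substituting: q_K = (206 − 597/4) = 227/4, q_J = (180 − 597/4) = 123/4, q_O = (211 − 597/4) = 247/4.
Total output Q = 597/4, so price P = 282 - 597/4 = 531/4.

132.75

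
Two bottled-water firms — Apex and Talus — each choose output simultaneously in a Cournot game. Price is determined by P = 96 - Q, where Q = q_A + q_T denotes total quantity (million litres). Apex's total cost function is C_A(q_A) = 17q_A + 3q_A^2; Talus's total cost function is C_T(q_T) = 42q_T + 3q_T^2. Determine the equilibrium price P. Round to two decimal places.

Apex's profit: π_A = (96 - Q)q_A - (17q_A + 3q_A²). Setting ∂π_A/∂q_A = 0: 79 - 8q_A - (q_T) = 0.
Talus's first-order condition: 54 - 8q_T - (q_A) = 0.
Rearranging gives the reaction functions q_A = (79 - q_T)/8 and q_T = (54 - q_A)/8.
Substituting one into the other gives q_A = 578/63 and q_T = 353/63.
Total output Q = 133/9, so price P = 96 - 133/9 = 731/9.

81.22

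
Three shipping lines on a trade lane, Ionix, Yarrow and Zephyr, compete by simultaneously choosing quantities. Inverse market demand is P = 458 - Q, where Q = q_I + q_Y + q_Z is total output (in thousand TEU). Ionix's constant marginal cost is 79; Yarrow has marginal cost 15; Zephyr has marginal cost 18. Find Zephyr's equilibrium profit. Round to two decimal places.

Ionix's profit: π_I = (458 - Q)q_I - (79q_I). Setting ∂π_I/∂q_I = 0: 379 - 2q_I - (q_Y + q_Z) = 0.
Yarrow's first-order condition: 443 - 2q_Y - (q_I + q_Z) = 0.
Zephyr's profit: π_Z = (458 - Q)q_Z - (18q_Z). Setting ∂π_Z/∂q_Z = 0: 440 - 2q_Z - (q_I + q_Y) = 0.
Adding the 3 first-order conditions: 1262 − 4Q = 0, so Q = 631/2.
Back-substituting: q_I = (379 − 631/2) = 127/2, q_Y = (443 − 631/2) = 255/2, q_Z = (440 − 631/2) = 249/2.
Price P = 458 - 631/2 = 285/2.
Zephyr's profit: (285/2 - 18)·(249/2) = 15500.2500.

15500.25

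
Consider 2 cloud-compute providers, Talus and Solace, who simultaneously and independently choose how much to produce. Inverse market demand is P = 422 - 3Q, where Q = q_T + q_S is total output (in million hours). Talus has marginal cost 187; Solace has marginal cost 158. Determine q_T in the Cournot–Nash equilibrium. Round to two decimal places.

Talus's profit: π_T = (422 - 3Q)q_T - (187q_T). Setting ∂π_T/∂q_T = 0: 235 - 6q_T - 3(q_S) = 0.
Solace's profit: π_S = (422 - 3Q)q_S - (158q_S). Setting ∂π_S/∂q_S = 0: 264 - 6q_S - 3(q_T) = 0.
So q_T = (235 - 3q_S)/6 and q_S = (264 - 3q_T)/6.
Substituting one into the other gives q_T = 206/9 and q_S = 293/9.

22.89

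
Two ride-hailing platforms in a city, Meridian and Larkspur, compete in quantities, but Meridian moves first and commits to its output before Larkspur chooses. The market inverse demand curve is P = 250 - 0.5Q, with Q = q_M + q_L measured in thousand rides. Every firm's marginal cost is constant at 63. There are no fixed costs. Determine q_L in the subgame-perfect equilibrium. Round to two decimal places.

The follower Larkspur best-responds to any q_M: π_L = (250 - 0.5Q)q_L - 63q_L.
Setting the follower's marginal profit to zero, 187 - (1/2)q_M - q_L = 0, i.e. q_L = (187 - (1/2)q_M).
The leader anticipates this reaction. Substituting into P = 250 - 0.5Q gives P = 313/2 - (1/4)q_M, so π_M = (313/2 - (1/4)q_M)q_M - 63q_M.
Maximising: ∂π_M/∂q_M = 187/2 - (1/2)q_M = 0, giving q_M = 187.
Then q_L = (187 - (1/2)·187) = 187/2.

93.50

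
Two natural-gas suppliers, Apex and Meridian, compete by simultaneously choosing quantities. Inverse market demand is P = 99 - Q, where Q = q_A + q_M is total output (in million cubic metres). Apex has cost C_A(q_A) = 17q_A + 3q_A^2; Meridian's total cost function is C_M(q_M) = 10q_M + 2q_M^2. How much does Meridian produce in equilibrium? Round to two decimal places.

Apex's profit: π_A = (99 - Q)q_A - (17q_A + 3q_A²). Setting ∂π_A/∂q_A = 0: 82 - 8q_A - (q_M) = 0.
Meridian's profit: π_M = (99 - Q)q_M - (10q_M + 2q_M²). Setting ∂π_M/∂q_M = 0: 89 - 6q_M - (q_A) = 0.
Best responses: q_A = (82 - q_M)/8, q_M = (89 - q_A)/6.
Substituting one into the other gives q_A = 403/47 and q_M = 630/47.

13.40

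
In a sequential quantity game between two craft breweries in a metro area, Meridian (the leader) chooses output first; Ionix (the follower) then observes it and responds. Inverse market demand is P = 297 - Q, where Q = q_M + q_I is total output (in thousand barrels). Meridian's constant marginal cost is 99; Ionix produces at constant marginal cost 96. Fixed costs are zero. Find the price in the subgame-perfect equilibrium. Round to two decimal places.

147.75

Solve by backward induction. Given q_M, the follower Ionix maximises π_I = (297 - q_M - q_I)q_I - 96q_I.
Setting the follower's marginal profit to zero, 201 - q_M - 2q_I = 0, i.e. q_I = (201 - q_M)/2.
The leader anticipates this reaction. Substituting into P = 297 - Q gives P = 393/2 - (1/2)q_M, so π_M = (393/2 - (1/2)q_M)q_M - 99q_M.
The leader's first-order condition 195/2 - q_M = 0 yields q_M = 195/2.
Then q_I = (201 - 195/2)/2 = 207/4.
Total output Q = 597/4, so price P = 297 - 597/4 = 591/4.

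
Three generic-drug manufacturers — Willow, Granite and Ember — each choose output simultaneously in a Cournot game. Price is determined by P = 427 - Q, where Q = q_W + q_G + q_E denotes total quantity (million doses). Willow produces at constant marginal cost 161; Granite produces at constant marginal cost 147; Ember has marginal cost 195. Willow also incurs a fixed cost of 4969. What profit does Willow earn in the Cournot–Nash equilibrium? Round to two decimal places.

Willow's profit: π_W = (427 - Q)q_W - (161q_W). Setting ∂π_W/∂q_W = 0: 266 - 2q_W - (q_G + q_E) = 0.
Granite's first-order condition: 280 - 2q_G - (q_W + q_E) = 0.
Ember's profit: π_E = (427 - Q)q_E - (195q_E). Setting ∂π_E/∂q_E = 0: 232 - 2q_E - (q_W + q_G) = 0.
Summing all 3 equations gives 778 − 4Q = 0, hence Q = 389/2.
Back-substituting: q_W = (266 − 389/2) = 143/2, q_G = (280 − 389/2) = 171/2, q_E = (232 − 389/2) = 75/2.
Price P = 427 - 389/2 = 465/2.
Willow's profit: (465/2 - 161)·(143/2) - 4969 = 573/4.

143.25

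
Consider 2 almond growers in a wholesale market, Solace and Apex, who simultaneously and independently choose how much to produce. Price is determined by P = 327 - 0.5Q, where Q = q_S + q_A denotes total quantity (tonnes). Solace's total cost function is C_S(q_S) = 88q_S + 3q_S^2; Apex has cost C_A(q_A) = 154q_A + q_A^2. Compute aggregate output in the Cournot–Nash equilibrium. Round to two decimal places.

Solace's profit: π_S = (327 - 0.5Q)q_S - (88q_S + 3q_S²). Setting ∂π_S/∂q_S = 0: 239 - 7q_S - (1/2)(q_A) = 0.
Apex's profit: π_A = (327 - 0.5Q)q_A - (154q_A + q_A²). Setting ∂π_A/∂q_A = 0: 173 - 3q_A - (1/2)(q_S) = 0.
Best responses: q_S = (239 - (1/2)q_A)/7, q_A = (173 - (1/2)q_S)/3.
Substituting one into the other gives q_S = 30.3855 and q_A = 52.6024.
Total output Q = 30.3855 + 52.6024 = 82.9880.

82.99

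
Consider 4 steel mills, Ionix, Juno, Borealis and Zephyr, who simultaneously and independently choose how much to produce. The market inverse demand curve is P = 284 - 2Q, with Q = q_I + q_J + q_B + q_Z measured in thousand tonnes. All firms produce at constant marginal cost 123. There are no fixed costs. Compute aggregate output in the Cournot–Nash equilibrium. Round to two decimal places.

64.40

A representative firm's profit is π_i = q_i(284 - 2Q) - 123q_i.
Setting ∂π_i/∂q_i = 0 with rivals' quantities fixed: 161 - 4q_i - 2·Σ_{j≠i} q_j = 0.
With identical firms every q_j equals q_i, so Σ_{j≠i} q_j = 3q_i and 161 = 10q_i, giving q_i = 161/10.
Total output Q = 161/10 + 161/10 + 161/10 + 161/10 = 322/5.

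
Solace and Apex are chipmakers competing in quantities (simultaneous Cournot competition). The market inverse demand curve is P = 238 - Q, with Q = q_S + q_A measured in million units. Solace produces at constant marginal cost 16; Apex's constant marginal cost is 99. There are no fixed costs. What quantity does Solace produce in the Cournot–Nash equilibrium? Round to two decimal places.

101.67

Solace's profit: π_S = (238 - Q)q_S - (16q_S). Setting ∂π_S/∂q_S = 0: 222 - 2q_S - (q_A) = 0.
Apex's first-order condition: 139 - 2q_A - (q_S) = 0.
Best responses: q_S = (222 - q_A)/2, q_A = (139 - q_S)/2.
Substituting one into the other gives q_S = 305/3 and q_A = 56/3.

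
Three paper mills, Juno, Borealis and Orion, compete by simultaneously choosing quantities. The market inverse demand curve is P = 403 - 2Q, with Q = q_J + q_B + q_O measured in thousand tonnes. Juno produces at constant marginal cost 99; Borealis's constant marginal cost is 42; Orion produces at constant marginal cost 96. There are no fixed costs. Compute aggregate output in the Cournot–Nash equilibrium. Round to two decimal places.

Juno's profit: π_J = (403 - 2Q)q_J - (99q_J). Setting ∂π_J/∂q_J = 0: 304 - 4q_J - 2(q_B + q_O) = 0.
Borealis's first-order condition: 361 - 4q_B - 2(q_J + q_O) = 0.
Orion's first-order condition: 307 - 4q_O - 2(q_J + q_B) = 0.
Adding the 3 first-order conditions: 972 − 8Q = 0, so Q = 243/2.
Back-substituting: q_J = (304 − 243)/2 = 61/2, q_B = (361 − 243)/2 = 59, q_O = (307 − 243)/2 = 32.
Total output Q = 61/2 + 59 + 32 = 243/2.

121.50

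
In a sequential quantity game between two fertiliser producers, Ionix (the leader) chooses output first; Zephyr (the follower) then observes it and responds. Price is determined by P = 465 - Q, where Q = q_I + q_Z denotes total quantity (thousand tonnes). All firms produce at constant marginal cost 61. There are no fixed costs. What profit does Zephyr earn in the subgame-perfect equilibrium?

10201

The follower Zephyr best-responds to any q_I: π_Z = (465 - Q)q_Z - 61q_Z.
Follower FOC: 404 - q_I - 2q_Z = 0, so q_Z(q_I) = (404 - q_I)/2.
The leader anticipates this reaction. Substituting into P = 465 - Q gives P = 263 - (1/2)q_I, so π_I = (263 - (1/2)q_I)q_I - 61q_I.
Leader FOC: 202 - q_I = 0, so q_I = 202.
Then q_Z = (404 - 202)/2 = 101.
Price P = 465 - 303 = 162.
Zephyr's profit: (162 - 61)·101 = 10201.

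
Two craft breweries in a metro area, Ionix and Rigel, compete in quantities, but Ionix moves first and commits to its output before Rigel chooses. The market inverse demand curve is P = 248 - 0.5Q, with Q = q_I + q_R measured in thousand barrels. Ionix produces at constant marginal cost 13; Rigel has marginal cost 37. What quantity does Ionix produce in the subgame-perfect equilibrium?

259

Solve by backward induction. Given q_I, the follower Rigel maximises π_R = (248 - (1/2)q_I - (1/2)q_R)q_R - 37q_R.
Follower FOC: 211 - (1/2)q_I - q_R = 0, so q_R(q_I) = (211 - (1/2)q_I).
The leader anticipates this reaction. Substituting into P = 248 - 0.5Q gives P = 285/2 - (1/4)q_I, so π_I = (285/2 - (1/4)q_I)q_I - 13q_I.
Maximising: ∂π_I/∂q_I = 259/2 - (1/2)q_I = 0, giving q_I = 259.
Then q_R = (211 - (1/2)·259) = 163/2.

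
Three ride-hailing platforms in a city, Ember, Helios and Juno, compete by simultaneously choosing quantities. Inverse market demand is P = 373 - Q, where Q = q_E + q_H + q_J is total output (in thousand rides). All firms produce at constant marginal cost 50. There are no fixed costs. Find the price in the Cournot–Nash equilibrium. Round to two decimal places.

Each firm earns π_i = (373 - Q)q_i - 50q_i.
Setting ∂π_i/∂q_i = 0 with rivals' quantities fixed: 323 - 2q_i - Σ_{j≠i} q_j = 0.
With identical firms every q_j equals q_i, so Σ_{j≠i} q_j = 2q_i and 323 = 4q_i, giving q_i = 323/4.
Total output Q = 969/4, so price P = 373 - 969/4 = 523/4.

130.75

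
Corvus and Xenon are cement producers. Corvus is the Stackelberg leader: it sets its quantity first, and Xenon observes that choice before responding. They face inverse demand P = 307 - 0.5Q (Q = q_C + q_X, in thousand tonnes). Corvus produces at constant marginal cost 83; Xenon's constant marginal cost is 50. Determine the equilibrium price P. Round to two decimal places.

Solve by backward induction. Given q_C, the follower Xenon maximises π_X = (307 - (1/2)q_C - (1/2)q_X)q_X - 50q_X.
∂π_X/∂q_X = 257 - (1/2)q_C - q_X = 0 gives the reaction function q_X = (257 - (1/2)q_C).
Corvus substitutes q_X(q_C) into its own profit: π_C = q_C(307 - (1/2)q_C - (257 - (1/2)q_C)/2) - 83q_C = (357/2 - (1/4)q_C)q_C - 83q_C.
Maximising: ∂π_C/∂q_C = 191/2 - (1/2)q_C = 0, giving q_C = 191.
Then q_X = (257 - (1/2)·191) = 323/2.
Total output Q = 705/2, so price P = 307 - (1/2)·(705/2) = 523/4.

130.75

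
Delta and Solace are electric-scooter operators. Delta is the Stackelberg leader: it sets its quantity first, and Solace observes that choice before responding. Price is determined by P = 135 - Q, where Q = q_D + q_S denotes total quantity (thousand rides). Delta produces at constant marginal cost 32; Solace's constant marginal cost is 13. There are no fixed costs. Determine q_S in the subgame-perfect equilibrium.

Solve by backward induction. Given q_D, the follower Solace maximises π_S = (135 - q_D - q_S)q_S - 13q_S.
∂π_S/∂q_S = 122 - q_D - 2q_S = 0 gives the reaction function q_S = (122 - q_D)/2.
Delta substitutes q_S(q_D) into its own profit: π_D = q_D(135 - q_D - (122 - q_D)/2) - 32q_D = (74 - (1/2)q_D)q_D - 32q_D.
Maximising: ∂π_D/∂q_D = 42 - q_D = 0, giving q_D = 42.
Then q_S = (122 - 42)/2 = 40.

40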